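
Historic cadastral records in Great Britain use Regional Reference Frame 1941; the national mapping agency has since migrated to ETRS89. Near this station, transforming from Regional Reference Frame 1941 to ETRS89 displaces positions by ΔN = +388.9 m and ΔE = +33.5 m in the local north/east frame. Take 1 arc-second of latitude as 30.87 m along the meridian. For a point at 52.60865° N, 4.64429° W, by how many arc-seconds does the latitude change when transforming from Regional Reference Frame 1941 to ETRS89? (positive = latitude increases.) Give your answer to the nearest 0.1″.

Δφ = 12.6″

1″ of latitude = 30.87 m, so Δφ = 388.9 / 30.87 = 12.598″.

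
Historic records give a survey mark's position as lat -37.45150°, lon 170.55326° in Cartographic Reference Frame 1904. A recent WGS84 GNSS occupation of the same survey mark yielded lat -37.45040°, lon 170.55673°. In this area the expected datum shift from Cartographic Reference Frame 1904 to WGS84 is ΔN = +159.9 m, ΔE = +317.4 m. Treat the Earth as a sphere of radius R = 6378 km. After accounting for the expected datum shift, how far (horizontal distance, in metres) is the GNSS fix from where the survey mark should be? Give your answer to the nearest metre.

39 m

Observed coordinate differences: Δφ = +0.00110°, Δλ = +0.00347°.
Converting to metres (1° lat = 111317 m, cos φ = 0.793868): observed ΔN = 122.4 m, observed ΔE = 306.6 m.
Subtracting the expected shift leaves a residual of 122.4 − (159.9) = -37.5 m north and 306.6 − (317.4) = -10.8 m east.
Residual distance = √((-37.5)² + (-10.8)²) = 39.0 m.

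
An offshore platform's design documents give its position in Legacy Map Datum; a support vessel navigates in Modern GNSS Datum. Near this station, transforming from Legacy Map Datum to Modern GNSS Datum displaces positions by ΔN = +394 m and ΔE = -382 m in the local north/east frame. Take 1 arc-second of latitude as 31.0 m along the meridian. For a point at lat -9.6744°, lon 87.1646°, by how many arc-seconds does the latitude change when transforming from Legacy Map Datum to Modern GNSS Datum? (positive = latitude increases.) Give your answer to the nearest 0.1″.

1″ of latitude = 31.00 m, so Δφ = 394.0 / 31.00 = 12.710″.

Δφ = 12.7″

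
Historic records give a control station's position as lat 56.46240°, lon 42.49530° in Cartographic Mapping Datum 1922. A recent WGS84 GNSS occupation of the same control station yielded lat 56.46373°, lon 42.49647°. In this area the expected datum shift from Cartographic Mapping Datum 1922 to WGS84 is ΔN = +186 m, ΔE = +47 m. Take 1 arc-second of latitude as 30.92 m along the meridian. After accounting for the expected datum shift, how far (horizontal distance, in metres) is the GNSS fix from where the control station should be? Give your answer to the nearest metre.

45 m

Observed coordinate differences: Δφ = +0.00133°, Δλ = +0.00117°.
Converting to metres (1° lat = 111312 m, cos φ = 0.552484): observed ΔN = 148.0 m, observed ΔE = 72.0 m.
Subtracting the expected shift leaves a residual of 148.0 − (186) = -38.0 m north and 72.0 − (47) = 25.0 m east.
Residual distance = √((-38.0)² + 25.0²) = 45.4 m.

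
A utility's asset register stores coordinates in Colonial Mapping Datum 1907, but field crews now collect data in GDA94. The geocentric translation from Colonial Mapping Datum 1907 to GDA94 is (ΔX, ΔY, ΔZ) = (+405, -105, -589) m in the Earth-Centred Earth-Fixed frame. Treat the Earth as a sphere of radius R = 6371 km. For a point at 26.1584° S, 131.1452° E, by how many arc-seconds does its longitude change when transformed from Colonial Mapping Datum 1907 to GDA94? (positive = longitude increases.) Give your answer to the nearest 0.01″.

sin φ = -0.440854, cos φ = 0.897579, sin λ = 0.753045, cos λ = -0.657970.
East component: ΔE = −sin λ·ΔX + cos λ·ΔY = −(0.753045)(405) + (-0.657970)(-105) = -235.90 m.
1° of latitude spans πR/180 = 111195 m; at latitude φ, 1° of longitude spans that × cos φ = 99806.2 m, so Δλ = -235.90 / 99806.2 × 3600 = -8.509″.

Δλ = -8.51″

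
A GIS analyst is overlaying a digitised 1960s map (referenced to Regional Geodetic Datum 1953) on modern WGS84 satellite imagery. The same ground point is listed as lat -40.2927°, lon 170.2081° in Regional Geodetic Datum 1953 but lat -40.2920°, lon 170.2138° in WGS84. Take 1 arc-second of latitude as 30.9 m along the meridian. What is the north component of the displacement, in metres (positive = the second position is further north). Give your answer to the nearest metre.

ΔN = 78 m

Δφ = -40.2920° − -40.2927° = +0.0007°; Δλ = 170.2138° − 170.2081° = +0.0057°.
1° of latitude = 3600 × 30.90 = 111240 m.
ΔN = Δφ × 111240 = 77.9 m; ΔE = Δλ × 111240 × cos(-40.2927°) = +0.0057 × 111240 × 0.762751 = 483.6 m.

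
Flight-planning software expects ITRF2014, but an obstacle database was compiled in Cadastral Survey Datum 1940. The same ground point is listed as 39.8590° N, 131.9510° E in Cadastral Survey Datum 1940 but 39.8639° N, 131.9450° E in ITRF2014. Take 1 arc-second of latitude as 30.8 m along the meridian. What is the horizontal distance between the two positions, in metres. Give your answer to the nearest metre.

Δφ = 39.8639° − 39.8590° = +0.0049°; Δλ = 131.9450° − 131.9510° = -0.0060°.
1° of latitude = 3600 × 30.80 = 110880 m.
ΔN = Δφ × 110880 = 543.3 m; ΔE = Δλ × 110880 × cos(39.8590°) = -0.0060 × 110880 × 0.767624 = -510.7 m.
Distance = √(ΔE² + ΔN²) = √((-510.7)² + 543.3²) = 745.6 m.

746 m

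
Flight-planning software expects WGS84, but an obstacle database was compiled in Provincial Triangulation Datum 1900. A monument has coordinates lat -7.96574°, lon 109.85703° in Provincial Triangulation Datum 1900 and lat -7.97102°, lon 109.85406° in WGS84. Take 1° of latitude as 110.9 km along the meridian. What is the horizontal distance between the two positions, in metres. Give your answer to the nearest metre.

670 m

Δφ = -7.97102° − -7.96574° = -0.00528°; Δλ = 109.85406° − 109.85703° = -0.00297°.
ΔN = Δφ × 110900 = -585.6 m; ΔE = Δλ × 110900 × cos(-7.96574°) = -0.00297 × 110900 × 0.990351 = -326.2 m.
Distance = √(ΔE² + ΔN²) = √((-326.2)² + (-585.6)²) = 670.3 m.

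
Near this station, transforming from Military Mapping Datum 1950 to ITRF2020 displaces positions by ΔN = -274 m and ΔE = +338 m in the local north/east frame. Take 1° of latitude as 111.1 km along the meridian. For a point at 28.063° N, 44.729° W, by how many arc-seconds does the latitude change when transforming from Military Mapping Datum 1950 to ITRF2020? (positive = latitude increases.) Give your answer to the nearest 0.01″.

Δφ = -8.88″

1° of latitude = 111.1 km, so Δφ = -274.0 / 111100 = -0.0024662° = -8.878″.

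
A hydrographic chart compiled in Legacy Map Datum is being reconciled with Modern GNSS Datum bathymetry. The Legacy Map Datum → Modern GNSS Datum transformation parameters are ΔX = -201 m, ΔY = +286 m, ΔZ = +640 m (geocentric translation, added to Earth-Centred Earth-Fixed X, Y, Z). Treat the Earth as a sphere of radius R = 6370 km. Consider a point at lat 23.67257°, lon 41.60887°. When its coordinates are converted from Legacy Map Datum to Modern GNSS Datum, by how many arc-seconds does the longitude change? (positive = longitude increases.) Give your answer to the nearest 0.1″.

sin φ = 0.401509, cos φ = 0.915855, sin λ = 0.664042, cos λ = 0.747695.
East component: ΔE = −sin λ·ΔX + cos λ·ΔY = −(0.664042)(-201) + (0.747695)(286) = 347.31 m.
1° of latitude spans πR/180 = 111177 m; at latitude φ, 1° of longitude spans that × cos φ = 101822.4 m, so Δλ = 347.31 / 101822.4 × 3600 = 12.279″.

Δλ = 12.3″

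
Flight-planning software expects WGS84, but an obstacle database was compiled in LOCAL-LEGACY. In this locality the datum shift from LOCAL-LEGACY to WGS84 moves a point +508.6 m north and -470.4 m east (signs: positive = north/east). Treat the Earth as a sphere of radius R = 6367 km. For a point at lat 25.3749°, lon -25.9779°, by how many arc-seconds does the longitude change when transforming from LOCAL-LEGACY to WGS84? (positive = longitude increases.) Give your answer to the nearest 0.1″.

At latitude 25.3749°, cos φ = 0.903523.
One radian of longitude at latitude φ spans R cos φ, so Δλ = ΔE / (R cos φ) = -470.4 / (6367000 × 0.903523) = -8.1770e-05 rad = -16.866″.

Δλ = -16.9″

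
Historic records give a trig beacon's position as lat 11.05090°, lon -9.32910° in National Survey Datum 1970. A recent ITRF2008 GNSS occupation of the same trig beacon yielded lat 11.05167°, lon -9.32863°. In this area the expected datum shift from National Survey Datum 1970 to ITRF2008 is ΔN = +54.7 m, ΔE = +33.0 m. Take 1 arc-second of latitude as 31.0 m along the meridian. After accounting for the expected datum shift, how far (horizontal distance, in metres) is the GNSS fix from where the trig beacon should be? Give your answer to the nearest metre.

Observed coordinate differences: Δφ = +0.00077°, Δλ = +0.00047°.
Converting to metres (1° lat = 111600 m, cos φ = 0.981457): observed ΔN = 85.9 m, observed ΔE = 51.5 m.
Subtracting the expected shift leaves a residual of 85.9 − (54.7) = 31.2 m north and 51.5 − (33.0) = 18.5 m east.
Residual distance = √(31.2² + 18.5²) = 36.3 m.

36 m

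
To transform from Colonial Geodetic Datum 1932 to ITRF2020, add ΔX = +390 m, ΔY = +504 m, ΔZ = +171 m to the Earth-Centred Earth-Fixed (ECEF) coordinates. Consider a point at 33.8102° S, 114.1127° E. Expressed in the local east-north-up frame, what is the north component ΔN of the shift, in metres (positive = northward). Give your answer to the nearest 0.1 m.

ΔN = 309.4 m

The local north axis is (−sin φ cos λ, −sin φ sin λ, cos φ), giving ΔN = -88.657 + 255.977 + 142.081 = 309.40 m.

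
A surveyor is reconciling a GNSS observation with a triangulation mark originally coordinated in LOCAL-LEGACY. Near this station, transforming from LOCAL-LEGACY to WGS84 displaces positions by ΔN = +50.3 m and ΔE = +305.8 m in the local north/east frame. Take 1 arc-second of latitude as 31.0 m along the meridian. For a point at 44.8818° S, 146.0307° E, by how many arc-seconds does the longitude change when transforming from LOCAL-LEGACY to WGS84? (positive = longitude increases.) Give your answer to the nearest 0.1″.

At latitude -44.8818°, cos φ = 0.708564.
1″ of longitude at this latitude = 31.00 × cos φ = 21.9655 m, so Δλ = 305.8 / 21.9655 = 13.922″.

Δλ = 13.9″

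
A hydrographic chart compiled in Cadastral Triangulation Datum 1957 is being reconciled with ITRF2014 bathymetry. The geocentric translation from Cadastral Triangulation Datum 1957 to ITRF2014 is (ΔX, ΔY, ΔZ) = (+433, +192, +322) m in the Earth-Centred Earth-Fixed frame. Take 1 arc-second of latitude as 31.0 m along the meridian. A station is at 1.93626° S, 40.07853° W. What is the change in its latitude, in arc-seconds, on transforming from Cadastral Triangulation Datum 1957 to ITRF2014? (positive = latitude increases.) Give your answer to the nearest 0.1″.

sin φ = -0.033788, cos φ = 0.999429, sin λ = -0.643837, cos λ = 0.765163.
North component: ΔN = −sin φ cos λ·ΔX − sin φ sin λ·ΔY + cos φ·ΔZ = −(-0.033788)(0.765163)(433) − (-0.033788)(-0.643837)(192) + (0.999429)(322) = 328.83 m.
1° of latitude spans 3600 × 31.00 = 111600 m, so Δφ = 328.83 / 111600 × 3600 = 10.608″.

Δφ = 10.6″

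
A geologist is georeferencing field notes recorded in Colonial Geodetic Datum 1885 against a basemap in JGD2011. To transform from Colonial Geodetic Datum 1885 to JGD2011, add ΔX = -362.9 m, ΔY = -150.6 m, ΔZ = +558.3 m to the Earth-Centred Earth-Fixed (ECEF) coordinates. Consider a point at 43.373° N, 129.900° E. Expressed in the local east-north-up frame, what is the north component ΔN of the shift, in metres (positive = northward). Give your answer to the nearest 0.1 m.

ΔN = 325.3 m

The local north axis is (−sin φ cos λ, −sin φ sin λ, cos φ), giving ΔN = -159.862 + 79.343 + 405.827 = 325.31 m.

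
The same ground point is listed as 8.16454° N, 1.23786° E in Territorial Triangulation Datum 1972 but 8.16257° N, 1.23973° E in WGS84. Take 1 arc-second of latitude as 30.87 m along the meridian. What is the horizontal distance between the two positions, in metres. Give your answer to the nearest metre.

300 m

Δφ = 8.16257° − 8.16454° = -0.00197°; Δλ = 1.23973° − 1.23786° = +0.00187°.
1° of latitude = 3600 × 30.87 = 111132 m.
ΔN = Δφ × 111132 = -218.9 m; ΔE = Δλ × 111132 × cos(8.16454°) = +0.00187 × 111132 × 0.989864 = 205.7 m.
Distance = √(ΔE² + ΔN²) = √(205.7² + (-218.9)²) = 300.4 m.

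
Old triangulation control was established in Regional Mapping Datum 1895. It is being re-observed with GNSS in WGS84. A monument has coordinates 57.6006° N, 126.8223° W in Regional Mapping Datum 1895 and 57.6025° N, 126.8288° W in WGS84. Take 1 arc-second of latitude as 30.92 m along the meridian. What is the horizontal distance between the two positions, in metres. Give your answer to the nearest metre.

442 m

Δφ = 57.6025° − 57.6006° = +0.0019°; Δλ = -126.8288° − -126.8223° = -0.0065°.
1° of latitude = 3600 × 30.92 = 111312 m.
ΔN = Δφ × 111312 = 211.5 m; ΔE = Δλ × 111312 × cos(57.6006°) = -0.0065 × 111312 × 0.535818 = -387.7 m.
Distance = √(ΔE² + ΔN²) = √((-387.7)² + 211.5²) = 441.6 m.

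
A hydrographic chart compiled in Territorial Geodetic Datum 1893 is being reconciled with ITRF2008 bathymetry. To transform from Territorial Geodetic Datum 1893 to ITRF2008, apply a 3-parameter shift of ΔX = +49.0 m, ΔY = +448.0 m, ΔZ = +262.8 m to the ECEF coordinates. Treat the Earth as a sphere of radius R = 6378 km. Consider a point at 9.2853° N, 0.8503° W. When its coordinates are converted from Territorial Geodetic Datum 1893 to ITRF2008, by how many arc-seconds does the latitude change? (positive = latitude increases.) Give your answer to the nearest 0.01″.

Δφ = 8.17″

sin φ = 0.161351, cos φ = 0.986897, sin λ = -0.014840, cos λ = 0.999890.
North component: ΔN = −sin φ cos λ·ΔX − sin φ sin λ·ΔY + cos φ·ΔZ = −(0.161351)(0.999890)(49.0) − (0.161351)(-0.014840)(448.0) + (0.986897)(262.8) = 252.52 m.
1° of latitude spans πR/180 = 111317 m, so Δφ = 252.52 / 111317 × 3600 = 8.167″.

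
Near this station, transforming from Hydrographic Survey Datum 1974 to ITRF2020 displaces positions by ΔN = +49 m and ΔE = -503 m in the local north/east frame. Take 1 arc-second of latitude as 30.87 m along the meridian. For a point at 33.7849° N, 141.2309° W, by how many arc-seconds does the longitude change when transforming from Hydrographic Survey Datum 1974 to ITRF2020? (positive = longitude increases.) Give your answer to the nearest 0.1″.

At latitude 33.7849°, cos φ = 0.831131.
1″ of longitude at this latitude = 30.87 × cos φ = 25.6570 m, so Δλ = -503.0 / 25.6570 = -19.605″.

Δλ = -19.6″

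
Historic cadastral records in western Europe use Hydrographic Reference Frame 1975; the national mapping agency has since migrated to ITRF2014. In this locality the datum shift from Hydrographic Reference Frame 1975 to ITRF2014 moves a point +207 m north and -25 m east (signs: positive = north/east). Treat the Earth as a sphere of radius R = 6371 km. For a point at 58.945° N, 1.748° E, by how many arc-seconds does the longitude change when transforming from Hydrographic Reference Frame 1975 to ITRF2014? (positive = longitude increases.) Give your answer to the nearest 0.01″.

Δλ = -1.57″

At latitude 58.945°, cos φ = 0.515861.
One radian of longitude at latitude φ spans R cos φ, so Δλ = ΔE / (R cos φ) = -25.0 / (6371000 × 0.515861) = -7.6068e-06 rad = -1.569″.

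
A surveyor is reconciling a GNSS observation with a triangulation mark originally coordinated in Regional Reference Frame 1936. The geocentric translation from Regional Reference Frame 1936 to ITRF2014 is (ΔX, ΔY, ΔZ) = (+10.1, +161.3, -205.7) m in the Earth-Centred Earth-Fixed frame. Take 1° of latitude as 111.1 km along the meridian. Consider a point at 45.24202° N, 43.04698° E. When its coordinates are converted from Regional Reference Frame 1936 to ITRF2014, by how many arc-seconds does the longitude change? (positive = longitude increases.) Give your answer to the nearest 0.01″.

Δλ = 5.11″

sin φ = 0.710087, cos φ = 0.704114, sin λ = 0.682598, cos λ = 0.730794.
East component: ΔE = −sin λ·ΔX + cos λ·ΔY = −(0.682598)(10.1) + (0.730794)(161.3) = 110.98 m.
1° of latitude spans 111100 m; at latitude φ, 1° of longitude spans that × cos φ = 78227.0 m, so Δλ = 110.98 / 78227.0 × 3600 = 5.107″.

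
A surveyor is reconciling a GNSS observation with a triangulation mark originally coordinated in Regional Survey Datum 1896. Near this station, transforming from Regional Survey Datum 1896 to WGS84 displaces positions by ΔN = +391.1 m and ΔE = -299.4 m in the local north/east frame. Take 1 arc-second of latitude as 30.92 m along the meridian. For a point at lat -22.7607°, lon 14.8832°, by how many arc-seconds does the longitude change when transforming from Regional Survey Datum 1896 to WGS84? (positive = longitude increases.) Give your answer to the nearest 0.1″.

At latitude -22.7607°, cos φ = 0.922129.
1″ of longitude at this latitude = 30.92 × cos φ = 28.5122 m, so Δλ = -299.4 / 28.5122 = -10.501″.

Δλ = -10.5″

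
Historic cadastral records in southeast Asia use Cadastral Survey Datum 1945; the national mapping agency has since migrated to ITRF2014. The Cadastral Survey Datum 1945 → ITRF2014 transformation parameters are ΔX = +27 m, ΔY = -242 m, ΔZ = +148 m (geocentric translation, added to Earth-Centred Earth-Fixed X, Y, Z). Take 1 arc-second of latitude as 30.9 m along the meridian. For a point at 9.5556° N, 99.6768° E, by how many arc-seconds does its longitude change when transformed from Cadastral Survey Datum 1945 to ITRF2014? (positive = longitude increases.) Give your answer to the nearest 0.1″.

Δλ = 0.5″

sin φ = 0.166005, cos φ = 0.986125, sin λ = 0.985772, cos λ = -0.168090.
East component: ΔE = −sin λ·ΔX + cos λ·ΔY = −(0.985772)(27) + (-0.168090)(-242) = 14.06 m.
1° of latitude spans 3600 × 30.90 = 111240 m; at latitude φ, 1° of longitude spans that × cos φ = 109696.5 m, so Δλ = 14.06 / 109696.5 × 3600 = 0.461″.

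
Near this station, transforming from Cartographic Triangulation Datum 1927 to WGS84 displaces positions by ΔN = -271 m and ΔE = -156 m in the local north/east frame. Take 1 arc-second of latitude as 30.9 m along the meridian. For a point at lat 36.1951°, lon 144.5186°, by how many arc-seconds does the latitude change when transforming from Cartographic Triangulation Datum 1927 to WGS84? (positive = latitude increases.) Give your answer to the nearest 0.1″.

1″ of latitude = 30.90 m, so Δφ = -271.0 / 30.90 = -8.770″.

Δφ = -8.8″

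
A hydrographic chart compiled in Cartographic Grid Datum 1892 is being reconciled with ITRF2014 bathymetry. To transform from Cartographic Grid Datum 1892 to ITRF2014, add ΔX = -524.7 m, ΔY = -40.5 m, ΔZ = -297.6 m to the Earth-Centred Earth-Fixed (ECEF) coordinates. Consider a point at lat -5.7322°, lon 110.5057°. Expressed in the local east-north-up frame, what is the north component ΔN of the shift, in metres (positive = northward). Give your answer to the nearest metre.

The local north axis is (−sin φ cos λ, −sin φ sin λ, cos φ), giving ΔN = 18.358 − 3.789 − 296.112 = -281.54 m.

ΔN = -282 m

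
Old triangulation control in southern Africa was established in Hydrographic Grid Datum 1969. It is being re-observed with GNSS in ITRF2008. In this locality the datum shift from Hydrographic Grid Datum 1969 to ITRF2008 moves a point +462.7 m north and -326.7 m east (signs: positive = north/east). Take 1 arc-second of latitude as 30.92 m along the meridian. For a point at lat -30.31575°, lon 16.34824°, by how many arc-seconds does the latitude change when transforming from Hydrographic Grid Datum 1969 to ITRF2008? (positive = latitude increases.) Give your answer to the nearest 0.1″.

Δφ = 15.0″

1″ of latitude = 30.92 m, so Δφ = 462.7 / 30.92 = 14.964″.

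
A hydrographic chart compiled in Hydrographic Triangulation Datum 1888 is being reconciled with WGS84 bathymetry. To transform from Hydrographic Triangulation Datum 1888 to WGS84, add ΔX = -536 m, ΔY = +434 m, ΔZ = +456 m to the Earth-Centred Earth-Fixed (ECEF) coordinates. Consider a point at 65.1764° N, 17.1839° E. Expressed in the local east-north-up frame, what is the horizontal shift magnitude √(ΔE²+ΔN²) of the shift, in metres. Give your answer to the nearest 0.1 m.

787.2 m

At φ = 65.1764°, λ = 17.1839°: sin φ = 0.907605, cos φ = 0.419826, sin λ = 0.295440, cos λ = 0.955361.
ΔE = −sin λ·ΔX + cos λ·ΔY = −(0.295440)·(-536) + (0.955361)·(434) = 572.98 m.
ΔN = −sin φ cos λ·ΔX − sin φ sin λ·ΔY + cos φ·ΔZ = −(0.907605)(0.955361)(-536) − (0.907605)(0.295440)(434) + (0.419826)(456) = 539.83 m.
Horizontal magnitude = √(ΔE² + ΔN²) = √(572.98² + 539.83²) = 787.22 m.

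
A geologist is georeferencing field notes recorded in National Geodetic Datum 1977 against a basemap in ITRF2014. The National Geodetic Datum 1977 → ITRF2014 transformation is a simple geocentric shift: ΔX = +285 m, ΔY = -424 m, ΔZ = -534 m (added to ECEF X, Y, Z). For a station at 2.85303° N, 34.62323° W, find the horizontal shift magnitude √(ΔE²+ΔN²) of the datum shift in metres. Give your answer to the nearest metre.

The local east axis at (φ, λ) is (−sin λ, cos λ, 0), so ΔE = −sin(-34.62323°)·285 + cos(-34.62323°)·(-424) = -186.98 m.
The local north axis is (−sin φ cos λ, −sin φ sin λ, cos φ), giving ΔN = -11.673 − 11.991 − 533.338 = -557.00 m.
Horizontal magnitude = √(ΔE² + ΔN²) = √((-186.98)² + (-557.00)²) = 587.55 m.

588 m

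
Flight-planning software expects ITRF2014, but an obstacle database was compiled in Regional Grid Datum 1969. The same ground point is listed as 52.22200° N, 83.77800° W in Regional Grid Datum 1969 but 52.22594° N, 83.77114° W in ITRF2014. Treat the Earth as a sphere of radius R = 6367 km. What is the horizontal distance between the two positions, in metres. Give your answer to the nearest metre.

Δφ = 52.22594° − 52.22200° = +0.00394°; Δλ = -83.77114° − -83.77800° = +0.00686°.
1° along a meridian = πR/180 = 111125 m.
ΔN = Δφ × 111125 = 437.8 m; ΔE = Δλ × 111125 × cos(52.22200°) = +0.00686 × 111125 × 0.612604 = 467.0 m.
Distance = √(ΔE² + ΔN²) = √(467.0² + 437.8²) = 640.1 m.

640 m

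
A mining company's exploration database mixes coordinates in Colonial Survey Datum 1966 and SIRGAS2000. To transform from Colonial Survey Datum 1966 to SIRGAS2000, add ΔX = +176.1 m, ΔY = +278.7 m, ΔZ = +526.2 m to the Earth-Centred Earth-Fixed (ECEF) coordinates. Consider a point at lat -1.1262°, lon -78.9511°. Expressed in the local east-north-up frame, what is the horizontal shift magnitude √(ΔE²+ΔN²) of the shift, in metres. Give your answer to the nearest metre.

568 m

At φ = -1.1262°, λ = -78.9511°: sin φ = -0.019655, cos φ = 0.999807, sin λ = -0.981464, cos λ = 0.191647.
ΔE = −sin λ·ΔX + cos λ·ΔY = −(-0.981464)·(176.1) + (0.191647)·(278.7) = 226.25 m.
ΔN = −sin φ cos λ·ΔX − sin φ sin λ·ΔY + cos φ·ΔZ = −(-0.019655)(0.191647)(176.1) − (-0.019655)(-0.981464)(278.7) + (0.999807)(526.2) = 521.39 m.
Horizontal magnitude = √(ΔE² + ΔN²) = √(226.25² + 521.39²) = 568.36 m.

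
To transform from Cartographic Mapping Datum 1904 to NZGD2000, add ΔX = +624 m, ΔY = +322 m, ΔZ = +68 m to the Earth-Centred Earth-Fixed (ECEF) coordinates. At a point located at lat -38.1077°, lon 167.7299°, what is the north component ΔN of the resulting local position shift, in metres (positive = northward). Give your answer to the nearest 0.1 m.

At φ = -38.1077°, λ = 167.7299°: sin φ = -0.617142, cos φ = 0.786852, sin λ = 0.212520, cos λ = -0.977157.
ΔN = −sin φ cos λ·ΔX − sin φ sin λ·ΔY + cos φ·ΔZ = −(-0.617142)(-0.977157)(624) − (-0.617142)(0.212520)(322) + (0.786852)(68) = -280.56 m.

ΔN = -280.6 m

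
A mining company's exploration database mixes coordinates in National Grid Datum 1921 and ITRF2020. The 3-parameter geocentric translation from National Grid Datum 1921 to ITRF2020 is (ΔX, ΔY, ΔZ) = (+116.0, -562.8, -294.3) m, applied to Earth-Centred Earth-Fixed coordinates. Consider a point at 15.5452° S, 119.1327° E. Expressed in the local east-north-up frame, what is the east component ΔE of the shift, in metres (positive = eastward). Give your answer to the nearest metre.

The local east axis at (φ, λ) is (−sin λ, cos λ, 0), so ΔE = −sin(119.1327°)·116.0 + cos(119.1327°)·(-562.8) = 172.66 m.

ΔE = 173 m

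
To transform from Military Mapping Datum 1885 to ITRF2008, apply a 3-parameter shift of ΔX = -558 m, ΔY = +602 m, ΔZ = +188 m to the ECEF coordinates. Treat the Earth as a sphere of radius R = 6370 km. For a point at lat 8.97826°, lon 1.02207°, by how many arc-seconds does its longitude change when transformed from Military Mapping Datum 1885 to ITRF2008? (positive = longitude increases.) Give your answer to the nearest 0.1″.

Δλ = 20.1″

sin φ = 0.156060, cos φ = 0.987748, sin λ = 0.017838, cos λ = 0.999841.
East component: ΔE = −sin λ·ΔX + cos λ·ΔY = −(0.017838)(-558) + (0.999841)(602) = 611.86 m.
1° of latitude spans πR/180 = 111177 m; at latitude φ, 1° of longitude spans that × cos φ = 109815.3 m, so Δλ = 611.86 / 109815.3 × 3600 = 20.058″.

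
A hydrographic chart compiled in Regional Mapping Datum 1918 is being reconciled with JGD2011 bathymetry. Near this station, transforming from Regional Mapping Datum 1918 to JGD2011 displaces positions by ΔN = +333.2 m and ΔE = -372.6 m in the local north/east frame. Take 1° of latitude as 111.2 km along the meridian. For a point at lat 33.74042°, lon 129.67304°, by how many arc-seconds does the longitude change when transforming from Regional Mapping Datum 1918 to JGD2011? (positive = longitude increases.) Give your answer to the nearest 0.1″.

Δλ = -14.5″

At latitude 33.74042°, cos φ = 0.831562.
1° of longitude at this latitude = 111.2 × cos φ = 92.47 km, so Δλ = -372.6 / 92469.7 = -0.0040294° = -14.506″.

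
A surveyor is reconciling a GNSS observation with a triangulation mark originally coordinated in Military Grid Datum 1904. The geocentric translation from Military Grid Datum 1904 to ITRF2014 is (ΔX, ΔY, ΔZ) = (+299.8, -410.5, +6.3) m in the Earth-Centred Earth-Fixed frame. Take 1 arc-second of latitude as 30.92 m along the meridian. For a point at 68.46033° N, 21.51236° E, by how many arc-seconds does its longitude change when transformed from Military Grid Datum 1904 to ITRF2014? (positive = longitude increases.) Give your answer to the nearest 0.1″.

sin φ = 0.930164, cos φ = 0.367145, sin λ = 0.366702, cos λ = 0.930338.
East component: ΔE = −sin λ·ΔX + cos λ·ΔY = −(0.366702)(299.8) + (0.930338)(-410.5) = -491.84 m.
1° of latitude spans 3600 × 30.92 = 111312 m; at latitude φ, 1° of longitude spans that × cos φ = 40867.7 m, so Δλ = -491.84 / 40867.7 × 3600 = -43.326″.

Δλ = -43.3″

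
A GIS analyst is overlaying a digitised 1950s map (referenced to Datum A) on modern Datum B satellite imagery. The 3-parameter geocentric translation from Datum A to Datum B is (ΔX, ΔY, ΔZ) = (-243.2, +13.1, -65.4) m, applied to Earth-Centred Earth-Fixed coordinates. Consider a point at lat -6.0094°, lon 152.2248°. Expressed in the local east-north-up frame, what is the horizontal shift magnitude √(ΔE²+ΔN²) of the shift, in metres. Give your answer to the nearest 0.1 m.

At φ = -6.0094°, λ = 152.2248°: sin φ = -0.104692, cos φ = 0.994505, sin λ = 0.466004, cos λ = -0.884783.
ΔE = −sin λ·ΔX + cos λ·ΔY = −(0.466004)·(-243.2) + (-0.884783)·(13.1) = 101.74 m.
ΔN = −sin φ cos λ·ΔX − sin φ sin λ·ΔY + cos φ·ΔZ = −(-0.104692)(-0.884783)(-243.2) − (-0.104692)(0.466004)(13.1) + (0.994505)(-65.4) = -41.87 m.
Horizontal magnitude = √(ΔE² + ΔN²) = √(101.74² + (-41.87)²) = 110.02 m.

110.0 m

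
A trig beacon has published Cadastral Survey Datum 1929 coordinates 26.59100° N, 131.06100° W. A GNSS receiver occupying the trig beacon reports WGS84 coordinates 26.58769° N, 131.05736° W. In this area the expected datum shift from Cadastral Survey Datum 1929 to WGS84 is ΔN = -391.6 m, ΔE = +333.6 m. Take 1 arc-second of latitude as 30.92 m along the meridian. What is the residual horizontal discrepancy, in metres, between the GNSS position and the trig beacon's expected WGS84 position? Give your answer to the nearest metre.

37 m

Observed coordinate differences: Δφ = -0.00331°, Δλ = +0.00364°.
Converting to metres (1° lat = 111312 m, cos φ = 0.894225): observed ΔN = -368.4 m, observed ΔE = 362.3 m.
Subtracting the expected shift leaves a residual of -368.4 − (-391.6) = 23.2 m north and 362.3 − (333.6) = 28.7 m east.
Residual distance = √(23.2² + 28.7²) = 36.9 m.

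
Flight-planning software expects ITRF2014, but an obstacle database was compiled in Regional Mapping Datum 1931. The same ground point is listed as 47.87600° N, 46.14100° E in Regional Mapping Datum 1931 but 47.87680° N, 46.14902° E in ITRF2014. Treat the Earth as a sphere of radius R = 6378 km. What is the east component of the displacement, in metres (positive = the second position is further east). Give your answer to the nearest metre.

Δφ = 47.87680° − 47.87600° = +0.00080°; Δλ = 46.14902° − 46.14100° = +0.00802°.
1° along a meridian = πR/180 = 111317 m.
ΔN = Δφ × 111317 = 89.1 m; ΔE = Δλ × 111317 × cos(47.87600°) = +0.00802 × 111317 × 0.670737 = 598.8 m.

ΔE = 599 m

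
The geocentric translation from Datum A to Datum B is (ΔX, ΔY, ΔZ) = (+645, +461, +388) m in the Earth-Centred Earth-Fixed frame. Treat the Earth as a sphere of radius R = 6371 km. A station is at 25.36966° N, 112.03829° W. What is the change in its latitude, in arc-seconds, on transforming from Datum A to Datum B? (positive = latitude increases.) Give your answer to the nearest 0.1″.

sin φ = 0.428457, cos φ = 0.903562, sin λ = -0.926933, cos λ = -0.375226.
North component: ΔN = −sin φ cos λ·ΔX − sin φ sin λ·ΔY + cos φ·ΔZ = −(0.428457)(-0.375226)(645) − (0.428457)(-0.926933)(461) + (0.903562)(388) = 637.36 m.
1° of latitude spans πR/180 = 111195 m, so Δφ = 637.36 / 111195 × 3600 = 20.635″.

Δφ = 20.6″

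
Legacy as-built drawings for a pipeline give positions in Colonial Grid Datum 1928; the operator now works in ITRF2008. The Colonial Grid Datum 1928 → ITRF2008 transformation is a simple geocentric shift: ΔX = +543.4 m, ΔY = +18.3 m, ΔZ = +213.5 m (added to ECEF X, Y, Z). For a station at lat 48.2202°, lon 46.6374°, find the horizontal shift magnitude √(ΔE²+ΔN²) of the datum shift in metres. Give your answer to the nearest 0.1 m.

At φ = 48.2202°, λ = 46.6374°: sin φ = 0.745711, cos φ = 0.666270, sin λ = 0.727023, cos λ = 0.686613.
ΔE = −sin λ·ΔX + cos λ·ΔY = −(0.727023)·(543.4) + (0.686613)·(18.3) = -382.50 m.
ΔN = −sin φ cos λ·ΔX − sin φ sin λ·ΔY + cos φ·ΔZ = −(0.745711)(0.686613)(543.4) − (0.745711)(0.727023)(18.3) + (0.666270)(213.5) = -145.90 m.
Horizontal magnitude = √(ΔE² + ΔN²) = √((-382.50)² + (-145.90)²) = 409.38 m.

409.4 m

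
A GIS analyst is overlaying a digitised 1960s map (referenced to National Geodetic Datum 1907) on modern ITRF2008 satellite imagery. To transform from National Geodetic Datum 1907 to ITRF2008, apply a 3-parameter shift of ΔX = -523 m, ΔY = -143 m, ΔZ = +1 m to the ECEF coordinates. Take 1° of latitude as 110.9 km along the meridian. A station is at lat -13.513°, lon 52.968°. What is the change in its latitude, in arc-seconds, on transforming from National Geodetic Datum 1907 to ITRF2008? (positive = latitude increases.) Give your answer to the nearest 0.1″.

sin φ = -0.233666, cos φ = 0.972317, sin λ = 0.798299, cos λ = 0.602261.
North component: ΔN = −sin φ cos λ·ΔX − sin φ sin λ·ΔY + cos φ·ΔZ = −(-0.233666)(0.602261)(-523) − (-0.233666)(0.798299)(-143) + (0.972317)(1) = -99.30 m.
1° of latitude spans 110900 m, so Δφ = -99.30 / 110900 × 3600 = -3.224″.

Δφ = -3.2″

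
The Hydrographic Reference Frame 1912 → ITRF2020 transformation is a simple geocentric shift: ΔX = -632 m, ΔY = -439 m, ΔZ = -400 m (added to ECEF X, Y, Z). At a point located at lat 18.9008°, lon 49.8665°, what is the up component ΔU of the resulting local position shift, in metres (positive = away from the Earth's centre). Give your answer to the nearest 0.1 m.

The local up (radial) axis is (cos φ cos λ, cos φ sin λ, sin φ), giving ΔU = -385.404 − 317.538 − 129.572 = -832.51 m.

ΔU = -832.5 m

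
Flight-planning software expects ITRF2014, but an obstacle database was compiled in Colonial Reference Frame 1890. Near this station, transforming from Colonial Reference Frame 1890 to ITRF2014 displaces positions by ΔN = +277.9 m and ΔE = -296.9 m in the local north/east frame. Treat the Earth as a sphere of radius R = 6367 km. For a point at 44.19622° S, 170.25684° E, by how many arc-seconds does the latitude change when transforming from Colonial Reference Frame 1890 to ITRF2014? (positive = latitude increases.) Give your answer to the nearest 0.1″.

Δφ = 9.0″

On a sphere of radius R, 1 rad of latitude = R, so Δφ = ΔN / R = 277.9 / 6367000 = 4.3647e-05 rad = 9.003″.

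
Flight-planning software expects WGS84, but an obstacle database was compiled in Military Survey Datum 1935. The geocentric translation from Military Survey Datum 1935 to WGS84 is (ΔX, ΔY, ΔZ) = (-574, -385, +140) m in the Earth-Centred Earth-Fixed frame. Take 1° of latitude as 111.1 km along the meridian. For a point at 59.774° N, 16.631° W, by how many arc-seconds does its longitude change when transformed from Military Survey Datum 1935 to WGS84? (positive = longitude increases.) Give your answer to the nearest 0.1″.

sin φ = 0.864046, cos φ = 0.503412, sin λ = -0.286207, cos λ = 0.958168.
East component: ΔE = −sin λ·ΔX + cos λ·ΔY = −(-0.286207)(-574) + (0.958168)(-385) = -533.18 m.
1° of latitude spans 111100 m; at latitude φ, 1° of longitude spans that × cos φ = 55929.1 m, so Δλ = -533.18 / 55929.1 × 3600 = -34.319″.

Δλ = -34.3″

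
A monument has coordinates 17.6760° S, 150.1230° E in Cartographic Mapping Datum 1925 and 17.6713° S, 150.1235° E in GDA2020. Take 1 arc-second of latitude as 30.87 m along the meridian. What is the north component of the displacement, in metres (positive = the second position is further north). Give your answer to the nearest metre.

ΔN = 522 m

Δφ = -17.6713° − -17.6760° = +0.0047°; Δλ = 150.1235° − 150.1230° = +0.0005°.
1° of latitude = 3600 × 30.87 = 111132 m.
ΔN = Δφ × 111132 = 522.3 m; ΔE = Δλ × 111132 × cos(-17.6760°) = +0.0005 × 111132 × 0.952789 = 52.9 m.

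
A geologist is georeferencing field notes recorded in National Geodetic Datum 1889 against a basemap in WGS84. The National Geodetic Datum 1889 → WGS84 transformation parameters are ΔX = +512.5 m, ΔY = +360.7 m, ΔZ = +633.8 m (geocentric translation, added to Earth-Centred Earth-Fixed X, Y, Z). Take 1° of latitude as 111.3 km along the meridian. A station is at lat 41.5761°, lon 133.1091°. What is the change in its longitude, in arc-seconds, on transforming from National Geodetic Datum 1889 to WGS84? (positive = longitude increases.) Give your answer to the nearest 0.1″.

sin φ = 0.663614, cos φ = 0.748075, sin λ = 0.730054, cos λ = -0.683390.
East component: ΔE = −sin λ·ΔX + cos λ·ΔY = −(0.730054)(512.5) + (-0.683390)(360.7) = -620.65 m.
1° of latitude spans 111300 m; at latitude φ, 1° of longitude spans that × cos φ = 83260.7 m, so Δλ = -620.65 / 83260.7 × 3600 = -26.836″.

Δλ = -26.8″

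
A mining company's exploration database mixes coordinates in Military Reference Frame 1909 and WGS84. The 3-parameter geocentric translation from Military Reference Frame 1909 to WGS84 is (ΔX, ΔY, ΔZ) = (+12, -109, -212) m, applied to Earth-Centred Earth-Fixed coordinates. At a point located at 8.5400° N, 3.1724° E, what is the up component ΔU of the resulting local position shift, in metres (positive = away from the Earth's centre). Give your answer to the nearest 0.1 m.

ΔU = -25.6 m

The local up (radial) axis is (cos φ cos λ, cos φ sin λ, sin φ), giving ΔU = 11.849 − 5.965 − 31.482 = -25.60 m.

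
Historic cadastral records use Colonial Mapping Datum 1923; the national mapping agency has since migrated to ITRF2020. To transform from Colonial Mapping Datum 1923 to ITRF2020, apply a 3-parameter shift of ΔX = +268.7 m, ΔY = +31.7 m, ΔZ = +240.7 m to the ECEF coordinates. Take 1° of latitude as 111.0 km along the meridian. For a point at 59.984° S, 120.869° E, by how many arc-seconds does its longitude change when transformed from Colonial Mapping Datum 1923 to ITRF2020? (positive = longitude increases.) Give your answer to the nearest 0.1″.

sin φ = -0.865886, cos φ = 0.500242, sin λ = 0.858343, cos λ = -0.513077.
East component: ΔE = −sin λ·ΔX + cos λ·ΔY = −(0.858343)(268.7) + (-0.513077)(31.7) = -246.90 m.
1° of latitude spans 111000 m; at latitude φ, 1° of longitude spans that × cos φ = 55526.8 m, so Δλ = -246.90 / 55526.8 × 3600 = -16.007″.

Δλ = -16.0″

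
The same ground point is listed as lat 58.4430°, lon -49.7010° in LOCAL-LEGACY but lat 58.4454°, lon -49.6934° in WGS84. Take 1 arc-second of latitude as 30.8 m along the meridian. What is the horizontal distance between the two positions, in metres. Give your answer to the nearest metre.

Δφ = 58.4454° − 58.4430° = +0.0024°; Δλ = -49.6934° − -49.7010° = +0.0076°.
1° of latitude = 3600 × 30.80 = 110880 m.
ΔN = Δφ × 110880 = 266.1 m; ΔE = Δλ × 110880 × cos(58.4430°) = +0.0076 × 110880 × 0.523347 = 441.0 m.
Distance = √(ΔE² + ΔN²) = √(441.0² + 266.1²) = 515.1 m.

515 m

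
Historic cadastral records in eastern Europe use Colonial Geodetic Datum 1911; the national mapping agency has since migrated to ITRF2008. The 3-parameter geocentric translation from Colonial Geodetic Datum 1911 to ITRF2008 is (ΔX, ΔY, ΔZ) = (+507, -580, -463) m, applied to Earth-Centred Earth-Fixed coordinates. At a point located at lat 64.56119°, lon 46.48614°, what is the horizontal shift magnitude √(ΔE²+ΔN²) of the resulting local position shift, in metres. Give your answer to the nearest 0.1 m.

778.7 m

At φ = 64.56119°, λ = 46.48614°: sin φ = 0.903045, cos φ = 0.429547, sin λ = 0.725208, cos λ = 0.688530.
ΔE = −sin λ·ΔX + cos λ·ΔY = −(0.725208)·(507) + (0.688530)·(-580) = -767.03 m.
ΔN = −sin φ cos λ·ΔX − sin φ sin λ·ΔY + cos φ·ΔZ = −(0.903045)(0.688530)(507) − (0.903045)(0.725208)(-580) + (0.429547)(-463) = -134.28 m.
Horizontal magnitude = √(ΔE² + ΔN²) = √((-767.03)² + (-134.28)²) = 778.69 m.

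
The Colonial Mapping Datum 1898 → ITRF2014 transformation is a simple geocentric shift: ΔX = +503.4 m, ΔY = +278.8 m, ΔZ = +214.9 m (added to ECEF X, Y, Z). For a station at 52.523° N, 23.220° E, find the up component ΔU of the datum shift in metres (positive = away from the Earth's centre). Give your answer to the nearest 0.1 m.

ΔU = 518.9 m

The local up (radial) axis is (cos φ cos λ, cos φ sin λ, sin φ), giving ΔU = 281.480 + 66.880 + 170.544 = 518.90 m.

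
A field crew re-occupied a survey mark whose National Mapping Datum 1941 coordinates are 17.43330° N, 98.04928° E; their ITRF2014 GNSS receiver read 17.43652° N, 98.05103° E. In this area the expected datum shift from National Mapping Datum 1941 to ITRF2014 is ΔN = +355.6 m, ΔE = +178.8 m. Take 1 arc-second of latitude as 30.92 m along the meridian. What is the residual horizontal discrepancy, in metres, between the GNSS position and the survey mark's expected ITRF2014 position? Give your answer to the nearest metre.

8 m

Observed coordinate differences: Δφ = +0.00322°, Δλ = +0.00175°.
Converting to metres (1° lat = 111312 m, cos φ = 0.954066): observed ΔN = 358.4 m, observed ΔE = 185.8 m.
Subtracting the expected shift leaves a residual of 358.4 − (355.6) = 2.8 m north and 185.8 − (178.8) = 7.0 m east.
Residual distance = √(2.8² + 7.0²) = 7.6 m.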